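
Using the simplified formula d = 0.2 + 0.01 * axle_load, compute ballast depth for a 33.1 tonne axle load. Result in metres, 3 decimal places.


d = 0.2 + 0.01 * 33.1
d = 0.2 + 0.331
d = 0.531 m

0.531


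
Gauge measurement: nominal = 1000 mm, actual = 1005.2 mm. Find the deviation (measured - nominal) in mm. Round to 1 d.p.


Deviation = measured - nominal
Deviation = 1005.2 - 1000
Deviation = 5.2 mm

5.2


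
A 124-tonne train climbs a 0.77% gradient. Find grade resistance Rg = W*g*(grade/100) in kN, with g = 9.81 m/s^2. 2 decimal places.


Rg = W * 9.81 * grade / 100
Rg = 124 * 9.81 * 0.77 / 100
Rg = 1216.44 * 0.0077
Rg = 9.37 kN

9.37


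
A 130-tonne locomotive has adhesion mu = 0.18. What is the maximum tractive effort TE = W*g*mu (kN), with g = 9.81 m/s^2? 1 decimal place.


TE_max = W * g * mu
TE_max = 130 * 9.81 * 0.18
TE_max = 1275.3 * 0.18
TE_max = 229.6 kN

229.6


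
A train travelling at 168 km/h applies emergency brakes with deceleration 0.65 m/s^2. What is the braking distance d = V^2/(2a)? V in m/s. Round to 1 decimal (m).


Convert speed: V = 168 / 3.6 = 46.6667 m/s
V^2 = 2177.7778
d = 2177.7778 / (2 * 0.65)
d = 2177.7778 / 1.3
d = 1675.2 m

1675.2


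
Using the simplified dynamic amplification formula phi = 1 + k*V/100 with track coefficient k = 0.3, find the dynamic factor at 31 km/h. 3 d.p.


phi = 1 + k * V / 100
phi = 1 + 0.3 * 31 / 100
phi = 1 + 0.093
phi = 1.093

1.093


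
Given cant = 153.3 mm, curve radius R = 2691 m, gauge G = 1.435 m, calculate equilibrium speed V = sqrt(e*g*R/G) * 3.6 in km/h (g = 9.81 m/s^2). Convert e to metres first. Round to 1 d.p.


Convert cant: e = 153.3 mm = 0.1533 m
V_ms = sqrt(0.1533 * 9.81 * 2691 / 1.435)
V_ms = sqrt(2820.154873) = 53.1051 m/s
V = 53.1051 * 3.6 = 191.2 km/h

191.2


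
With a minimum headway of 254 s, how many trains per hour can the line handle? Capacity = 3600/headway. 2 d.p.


Capacity = 3600 / headway
Capacity = 3600 / 254
Capacity = 14.17 trains/hour

14.17


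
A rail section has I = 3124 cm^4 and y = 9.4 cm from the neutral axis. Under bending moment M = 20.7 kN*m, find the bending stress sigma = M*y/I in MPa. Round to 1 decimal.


Convert units:
M = 20.7 kN*m = 20700000 N*mm
y = 9.4 cm = 94 mm
I = 3124 cm^4 = 31240000 mm^4
sigma = 20700000 * 94 / 31240000
sigma = 62.3 MPa

62.3


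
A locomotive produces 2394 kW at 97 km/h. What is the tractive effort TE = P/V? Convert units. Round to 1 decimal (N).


Convert: P = 2394 kW = 2394000 W
V = 97 / 3.6 = 26.9444 m/s
TE = 2394000 / 26.9444
TE = 88849.5 N

88849.5


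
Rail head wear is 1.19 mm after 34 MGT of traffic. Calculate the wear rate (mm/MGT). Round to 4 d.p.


Wear rate = total wear / cumulative tonnage
Rate = 1.19 / 34
Rate = 0.0350 mm/MGT

0.0350


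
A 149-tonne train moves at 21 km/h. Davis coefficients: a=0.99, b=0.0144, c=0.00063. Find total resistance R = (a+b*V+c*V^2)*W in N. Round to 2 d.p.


b*V = 0.0144 * 21 = 0.3024
c*V^2 = 0.00063 * 441 = 0.27783
R_per_t = 0.99 + 0.3024 + 0.27783 = 1.57023 N/t
R_total = 1.57023 * 149 = 233.96 N

233.96


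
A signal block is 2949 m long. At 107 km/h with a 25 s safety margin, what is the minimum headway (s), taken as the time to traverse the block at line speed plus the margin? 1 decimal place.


V = 107 / 3.6 = 29.7222 m/s
Block traversal time = 2949 / 29.7222 = 99.2187 s
Headway = 99.2187 + 25
Headway = 124.2 s

124.2


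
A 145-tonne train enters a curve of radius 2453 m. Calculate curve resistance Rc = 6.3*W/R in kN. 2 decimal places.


Rc = 6.3 * W / R
Rc = 6.3 * 145 / 2453
Rc = 913.5 / 2453
Rc = 0.37 kN

0.37


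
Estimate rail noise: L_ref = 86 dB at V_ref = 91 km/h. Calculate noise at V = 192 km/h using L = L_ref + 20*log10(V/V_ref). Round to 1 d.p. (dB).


V/V_ref = 192 / 91 = 2.10989
log10(2.10989) = 0.32426
20 * 0.32426 = 6.4852
L = 86 + 6.4852 = 92.5 dB

92.5


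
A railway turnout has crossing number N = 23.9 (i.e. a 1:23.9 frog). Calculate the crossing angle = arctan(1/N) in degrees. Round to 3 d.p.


1/N = 1/23.9 = 0.041841
angle = arctan(0.041841) = 0.041817 rad
angle = 0.041817 * 180/pi = 2.396 degrees

2.396


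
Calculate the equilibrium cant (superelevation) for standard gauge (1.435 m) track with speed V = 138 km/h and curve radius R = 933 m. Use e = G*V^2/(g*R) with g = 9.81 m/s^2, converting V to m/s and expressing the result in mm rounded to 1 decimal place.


Convert speed: V = 138 / 3.6 = 38.3333 m/s
Apply formula: e = 1.435 * 38.3333^2 / (9.81 * 933)
e = 1.435 * 1469.4444 / 9152.73
e = 0.230385 m = 230.4 mm

230.4


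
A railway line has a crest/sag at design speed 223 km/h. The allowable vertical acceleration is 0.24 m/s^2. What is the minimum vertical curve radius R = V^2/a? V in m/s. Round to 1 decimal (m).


Convert speed: V = 223 / 3.6 = 61.9444 m/s
V^2 = 3837.1142 m^2/s^2
R_v = 3837.1142 / 0.24
R_v = 15988.0 m

15988.0


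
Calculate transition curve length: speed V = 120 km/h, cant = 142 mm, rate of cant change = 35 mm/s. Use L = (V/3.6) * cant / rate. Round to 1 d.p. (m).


Convert speed: V = 120 / 3.6 = 33.3333 m/s
L = 33.3333 * 142 / 35
L = 4733.3333 / 35
L = 135.2 m

135.2


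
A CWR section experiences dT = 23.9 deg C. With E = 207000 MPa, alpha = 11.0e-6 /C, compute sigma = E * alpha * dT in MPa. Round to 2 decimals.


sigma = E * alpha * dT
sigma = 207000 * 11.0e-6 * 23.9
sigma = 2.277 * 23.9
sigma = 54.42 MPa

54.42


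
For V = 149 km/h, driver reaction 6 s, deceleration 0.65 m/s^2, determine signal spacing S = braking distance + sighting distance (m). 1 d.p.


V = 149 / 3.6 = 41.3889 m/s
Braking distance = 41.3889^2 / (2*0.65) = 1317.7232 m
Sighting distance = 41.3889 * 6 = 248.3333 m
S = 1317.7232 + 248.3333 = 1566.1 m

1566.1


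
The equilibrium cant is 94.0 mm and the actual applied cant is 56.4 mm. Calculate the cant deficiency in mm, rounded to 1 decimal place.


Cant deficiency = equilibrium cant - actual cant
CD = 94.0 - 56.4
CD = 37.6 mm

37.6


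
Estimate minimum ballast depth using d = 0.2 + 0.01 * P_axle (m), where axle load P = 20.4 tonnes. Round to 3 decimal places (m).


d = 0.2 + 0.01 * 20.4
d = 0.2 + 0.204
d = 0.404 m

0.404


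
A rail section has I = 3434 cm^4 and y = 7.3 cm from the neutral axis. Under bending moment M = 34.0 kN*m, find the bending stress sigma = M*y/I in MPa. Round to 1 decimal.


Convert units:
M = 34.0 kN*m = 34000000 N*mm
y = 7.3 cm = 73 mm
I = 3434 cm^4 = 34340000 mm^4
sigma = 34000000 * 73 / 34340000
sigma = 72.3 MPa

72.3


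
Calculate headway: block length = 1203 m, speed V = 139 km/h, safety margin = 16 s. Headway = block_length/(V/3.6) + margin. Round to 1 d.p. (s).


V = 139 / 3.6 = 38.6111 m/s
Block traversal time = 1203 / 38.6111 = 31.1568 s
Headway = 31.1568 + 16
Headway = 47.2 s

47.2


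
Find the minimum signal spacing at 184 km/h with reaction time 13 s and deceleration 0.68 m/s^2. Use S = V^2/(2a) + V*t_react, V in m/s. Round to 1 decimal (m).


V = 184 / 3.6 = 51.1111 m/s
Braking distance = 51.1111^2 / (2*0.68) = 1920.8424 m
Sighting distance = 51.1111 * 13 = 664.4444 m
S = 1920.8424 + 664.4444 = 2585.3 m

2585.3


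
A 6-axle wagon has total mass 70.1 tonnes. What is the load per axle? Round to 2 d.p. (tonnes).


Load per axle = total weight / number of axles
Load = 70.1 / 6
Load = 11.68 tonnes

11.68


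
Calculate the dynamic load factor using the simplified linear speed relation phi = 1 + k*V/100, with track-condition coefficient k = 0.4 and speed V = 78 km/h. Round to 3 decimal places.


phi = 1 + k * V / 100
phi = 1 + 0.4 * 78 / 100
phi = 1 + 0.312
phi = 1.312

1.312


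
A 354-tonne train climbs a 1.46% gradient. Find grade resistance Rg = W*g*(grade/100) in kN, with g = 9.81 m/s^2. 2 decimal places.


Rg = W * 9.81 * grade / 100
Rg = 354 * 9.81 * 1.46 / 100
Rg = 3472.74 * 0.0146
Rg = 50.70 kN

50.70


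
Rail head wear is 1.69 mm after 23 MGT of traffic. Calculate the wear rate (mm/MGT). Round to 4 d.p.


Wear rate = total wear / cumulative tonnage
Rate = 1.69 / 23
Rate = 0.0735 mm/MGT

0.0735


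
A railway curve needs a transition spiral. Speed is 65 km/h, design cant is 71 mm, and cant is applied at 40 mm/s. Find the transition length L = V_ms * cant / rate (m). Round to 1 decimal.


Convert speed: V = 65 / 3.6 = 18.0556 m/s
L = 18.0556 * 71 / 40
L = 1281.9444 / 40
L = 32.0 m

32.0


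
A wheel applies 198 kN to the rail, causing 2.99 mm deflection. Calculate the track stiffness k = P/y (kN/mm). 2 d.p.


Track stiffness k = P / y
k = 198 / 2.99
k = 66.22 kN/mm

66.22


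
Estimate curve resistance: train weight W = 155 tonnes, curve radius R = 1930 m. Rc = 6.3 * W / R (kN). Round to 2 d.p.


Rc = 6.3 * W / R
Rc = 6.3 * 155 / 1930
Rc = 976.5 / 1930
Rc = 0.51 kN

0.51


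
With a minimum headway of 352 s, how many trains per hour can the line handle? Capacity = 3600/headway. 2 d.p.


Capacity = 3600 / headway
Capacity = 3600 / 352
Capacity = 10.23 trains/hour

10.23


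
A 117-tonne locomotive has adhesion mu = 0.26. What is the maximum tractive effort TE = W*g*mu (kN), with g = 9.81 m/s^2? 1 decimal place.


TE_max = W * g * mu
TE_max = 117 * 9.81 * 0.26
TE_max = 1147.77 * 0.26
TE_max = 298.4 kN

298.4


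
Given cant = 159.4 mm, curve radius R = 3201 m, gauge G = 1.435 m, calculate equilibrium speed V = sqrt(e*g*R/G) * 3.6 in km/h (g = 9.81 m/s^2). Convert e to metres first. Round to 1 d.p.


Convert cant: e = 159.4 mm = 0.1594 m
V_ms = sqrt(0.1594 * 9.81 * 3201 / 1.435)
V_ms = sqrt(3488.117431) = 59.0603 m/s
V = 59.0603 * 3.6 = 212.6 km/h

212.6


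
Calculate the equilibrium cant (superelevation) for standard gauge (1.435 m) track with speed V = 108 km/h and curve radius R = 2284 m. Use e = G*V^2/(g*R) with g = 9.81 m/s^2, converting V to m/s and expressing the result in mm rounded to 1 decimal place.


Convert speed: V = 108 / 3.6 = 30.0 m/s
Apply formula: e = 1.435 * 30.0^2 / (9.81 * 2284)
e = 1.435 * 900.0 / 22406.04
e = 0.057641 m = 57.6 mm

57.6


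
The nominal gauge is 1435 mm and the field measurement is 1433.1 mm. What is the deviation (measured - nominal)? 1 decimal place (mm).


Deviation = measured - nominal
Deviation = 1433.1 - 1435
Deviation = -1.9 mm

-1.9


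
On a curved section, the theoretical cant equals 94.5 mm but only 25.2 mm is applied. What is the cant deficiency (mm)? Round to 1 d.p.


Cant deficiency = equilibrium cant - actual cant
CD = 94.5 - 25.2
CD = 69.3 mm

69.3


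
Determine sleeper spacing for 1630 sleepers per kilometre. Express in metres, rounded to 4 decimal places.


Spacing = 1000 m / number of sleepers
Spacing = 1000 / 1630
Spacing = 0.6135 m

0.6135


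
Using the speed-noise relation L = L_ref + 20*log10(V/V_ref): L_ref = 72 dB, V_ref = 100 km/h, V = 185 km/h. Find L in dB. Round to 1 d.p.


V/V_ref = 185 / 100 = 1.85
log10(1.85) = 0.267172
20 * 0.267172 = 5.3434
L = 72 + 5.3434 = 77.3 dB

77.3


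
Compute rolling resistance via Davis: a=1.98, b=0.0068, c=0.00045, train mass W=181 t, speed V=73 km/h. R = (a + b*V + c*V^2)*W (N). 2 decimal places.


b*V = 0.0068 * 73 = 0.4964
c*V^2 = 0.00045 * 5329 = 2.39805
R_per_t = 1.98 + 0.4964 + 2.39805 = 4.87445 N/t
R_total = 4.87445 * 181 = 882.28 N

882.28


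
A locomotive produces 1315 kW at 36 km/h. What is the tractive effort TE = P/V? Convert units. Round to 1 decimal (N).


Convert: P = 1315 kW = 1315000 W
V = 36 / 3.6 = 10.0 m/s
TE = 1315000 / 10.0
TE = 131500.0 N

131500.0


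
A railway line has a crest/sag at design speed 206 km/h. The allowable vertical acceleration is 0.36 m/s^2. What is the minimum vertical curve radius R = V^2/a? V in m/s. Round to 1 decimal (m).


Convert speed: V = 206 / 3.6 = 57.2222 m/s
V^2 = 3274.3827 m^2/s^2
R_v = 3274.3827 / 0.36
R_v = 9095.5 m

9095.5


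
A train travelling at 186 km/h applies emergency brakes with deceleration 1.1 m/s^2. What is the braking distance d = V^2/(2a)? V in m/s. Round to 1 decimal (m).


Convert speed: V = 186 / 3.6 = 51.6667 m/s
V^2 = 2669.4444
d = 2669.4444 / (2 * 1.1)
d = 2669.4444 / 2.2
d = 1213.4 m

1213.4


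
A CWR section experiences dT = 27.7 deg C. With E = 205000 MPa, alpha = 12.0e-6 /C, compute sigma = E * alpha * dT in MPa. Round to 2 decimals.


sigma = E * alpha * dT
sigma = 205000 * 12.0e-6 * 27.7
sigma = 2.46 * 27.7
sigma = 68.14 MPa

68.14


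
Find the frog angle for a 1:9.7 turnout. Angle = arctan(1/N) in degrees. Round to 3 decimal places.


1/N = 1/9.7 = 0.103093
angle = arctan(0.103093) = 0.10273 rad
angle = 0.10273 * 180/pi = 5.886 degrees

5.886


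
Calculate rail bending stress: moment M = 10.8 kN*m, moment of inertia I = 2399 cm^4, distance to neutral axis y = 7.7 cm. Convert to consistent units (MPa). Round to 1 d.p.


Convert units:
M = 10.8 kN*m = 10800000 N*mm
y = 7.7 cm = 77 mm
I = 2399 cm^4 = 23990000 mm^4
sigma = 10800000 * 77 / 23990000
sigma = 34.7 MPa

34.7


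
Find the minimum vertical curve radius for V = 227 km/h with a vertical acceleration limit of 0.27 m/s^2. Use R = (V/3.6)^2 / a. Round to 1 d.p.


Convert speed: V = 227 / 3.6 = 63.0556 m/s
V^2 = 3976.0031 m^2/s^2
R_v = 3976.0031 / 0.27
R_v = 14725.9 m

14725.9


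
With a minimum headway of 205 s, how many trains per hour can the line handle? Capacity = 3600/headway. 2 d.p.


Capacity = 3600 / headway
Capacity = 3600 / 205
Capacity = 17.56 trains/hour

17.56


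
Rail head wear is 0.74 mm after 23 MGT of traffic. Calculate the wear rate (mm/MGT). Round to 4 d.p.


Wear rate = total wear / cumulative tonnage
Rate = 0.74 / 23
Rate = 0.0322 mm/MGT

0.0322


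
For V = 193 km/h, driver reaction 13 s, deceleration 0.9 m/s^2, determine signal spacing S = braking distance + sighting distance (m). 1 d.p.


V = 193 / 3.6 = 53.6111 m/s
Braking distance = 53.6111^2 / (2*0.9) = 1596.7507 m
Sighting distance = 53.6111 * 13 = 696.9444 m
S = 1596.7507 + 696.9444 = 2293.7 m

2293.7


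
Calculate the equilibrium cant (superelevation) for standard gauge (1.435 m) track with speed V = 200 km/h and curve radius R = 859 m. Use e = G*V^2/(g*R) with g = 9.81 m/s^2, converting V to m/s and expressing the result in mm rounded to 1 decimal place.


Convert speed: V = 200 / 3.6 = 55.5556 m/s
Apply formula: e = 1.435 * 55.5556^2 / (9.81 * 859)
e = 1.435 * 3086.4198 / 8426.79
e = 0.525587 m = 525.6 mm

525.6


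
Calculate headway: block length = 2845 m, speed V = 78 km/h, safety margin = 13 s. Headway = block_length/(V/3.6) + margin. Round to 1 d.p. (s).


V = 78 / 3.6 = 21.6667 m/s
Block traversal time = 2845 / 21.6667 = 131.3077 s
Headway = 131.3077 + 13
Headway = 144.3 s

144.3


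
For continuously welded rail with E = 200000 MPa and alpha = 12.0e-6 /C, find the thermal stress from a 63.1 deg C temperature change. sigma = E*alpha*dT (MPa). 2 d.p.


sigma = E * alpha * dT
sigma = 200000 * 12.0e-6 * 63.1
sigma = 2.4 * 63.1
sigma = 151.44 MPa

151.44


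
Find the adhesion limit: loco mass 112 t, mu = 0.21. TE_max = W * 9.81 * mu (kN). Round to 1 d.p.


TE_max = W * g * mu
TE_max = 112 * 9.81 * 0.21
TE_max = 1098.72 * 0.21
TE_max = 230.7 kN

230.7


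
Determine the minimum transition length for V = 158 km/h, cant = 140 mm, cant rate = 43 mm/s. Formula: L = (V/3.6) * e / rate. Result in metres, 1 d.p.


Convert speed: V = 158 / 3.6 = 43.8889 m/s
L = 43.8889 * 140 / 43
L = 6144.4444 / 43
L = 142.9 m

142.9


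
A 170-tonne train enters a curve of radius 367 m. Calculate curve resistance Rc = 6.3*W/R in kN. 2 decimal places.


Rc = 6.3 * W / R
Rc = 6.3 * 170 / 367
Rc = 1071.0 / 367
Rc = 2.92 kN

2.92


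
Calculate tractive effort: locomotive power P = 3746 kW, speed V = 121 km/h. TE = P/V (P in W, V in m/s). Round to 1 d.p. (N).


Convert: P = 3746 kW = 3746000 W
V = 121 / 3.6 = 33.6111 m/s
TE = 3746000 / 33.6111
TE = 111451.2 N

111451.2


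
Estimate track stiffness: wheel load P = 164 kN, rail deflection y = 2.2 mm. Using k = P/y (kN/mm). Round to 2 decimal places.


Track stiffness k = P / y
k = 164 / 2.2
k = 74.55 kN/mm

74.55


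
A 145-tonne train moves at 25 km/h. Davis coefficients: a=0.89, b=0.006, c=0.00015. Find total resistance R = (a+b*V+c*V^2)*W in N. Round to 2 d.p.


b*V = 0.006 * 25 = 0.15
c*V^2 = 0.00015 * 625 = 0.09375
R_per_t = 0.89 + 0.15 + 0.09375 = 1.13375 N/t
R_total = 1.13375 * 145 = 164.39 N

164.39


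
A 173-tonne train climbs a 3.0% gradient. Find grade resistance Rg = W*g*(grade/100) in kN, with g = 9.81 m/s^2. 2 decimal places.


Rg = W * 9.81 * grade / 100
Rg = 173 * 9.81 * 3.0 / 100
Rg = 1697.13 * 0.03
Rg = 50.91 kN

50.91


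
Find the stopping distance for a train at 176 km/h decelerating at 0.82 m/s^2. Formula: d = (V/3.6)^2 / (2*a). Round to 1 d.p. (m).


Convert speed: V = 176 / 3.6 = 48.8889 m/s
V^2 = 2390.1235
d = 2390.1235 / (2 * 0.82)
d = 2390.1235 / 1.64
d = 1457.4 m

1457.4


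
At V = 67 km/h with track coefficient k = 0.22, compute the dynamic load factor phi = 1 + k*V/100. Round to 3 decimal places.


phi = 1 + k * V / 100
phi = 1 + 0.22 * 67 / 100
phi = 1 + 0.1474
phi = 1.147

1.147


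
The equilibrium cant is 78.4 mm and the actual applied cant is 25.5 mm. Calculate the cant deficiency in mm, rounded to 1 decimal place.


Cant deficiency = equilibrium cant - actual cant
CD = 78.4 - 25.5
CD = 52.9 mm

52.9


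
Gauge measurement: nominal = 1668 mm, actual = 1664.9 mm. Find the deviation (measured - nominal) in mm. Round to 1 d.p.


Deviation = measured - nominal
Deviation = 1664.9 - 1668
Deviation = -3.1 mm

-3.1


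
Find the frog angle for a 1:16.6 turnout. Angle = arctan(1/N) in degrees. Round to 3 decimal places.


1/N = 1/16.6 = 0.060241
angle = arctan(0.060241) = 0.060168 rad
angle = 0.060168 * 180/pi = 3.447 degrees

3.447


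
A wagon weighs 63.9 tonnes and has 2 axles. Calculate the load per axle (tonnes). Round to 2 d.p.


Load per axle = total weight / number of axles
Load = 63.9 / 2
Load = 31.95 tonnes

31.95


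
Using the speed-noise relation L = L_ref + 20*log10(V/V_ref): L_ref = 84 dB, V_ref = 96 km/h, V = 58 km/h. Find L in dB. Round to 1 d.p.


V/V_ref = 58 / 96 = 0.604167
log10(0.604167) = -0.218843
20 * -0.218843 = -4.3769
L = 84 + -4.3769 = 79.6 dB

79.6


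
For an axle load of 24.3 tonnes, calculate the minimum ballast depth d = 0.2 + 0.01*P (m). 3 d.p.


d = 0.2 + 0.01 * 24.3
d = 0.2 + 0.243
d = 0.443 m

0.443


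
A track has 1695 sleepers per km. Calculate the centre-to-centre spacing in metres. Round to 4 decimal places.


Spacing = 1000 m / number of sleepers
Spacing = 1000 / 1695
Spacing = 0.5900 m

0.5900


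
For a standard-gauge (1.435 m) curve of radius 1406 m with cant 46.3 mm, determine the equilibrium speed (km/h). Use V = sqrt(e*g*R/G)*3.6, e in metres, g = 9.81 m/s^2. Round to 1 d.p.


Convert cant: e = 46.3 mm = 0.0463 m
V_ms = sqrt(0.0463 * 9.81 * 1406 / 1.435)
V_ms = sqrt(445.023985) = 21.0956 m/s
V = 21.0956 * 3.6 = 75.9 km/h

75.9


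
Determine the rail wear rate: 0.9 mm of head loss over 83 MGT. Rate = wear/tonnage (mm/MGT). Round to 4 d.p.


Wear rate = total wear / cumulative tonnage
Rate = 0.9 / 83
Rate = 0.0108 mm/MGT

0.0108


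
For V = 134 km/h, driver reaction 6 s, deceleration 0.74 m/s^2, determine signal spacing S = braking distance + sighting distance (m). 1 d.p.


V = 134 / 3.6 = 37.2222 m/s
Braking distance = 37.2222^2 / (2*0.74) = 936.1445 m
Sighting distance = 37.2222 * 6 = 223.3333 m
S = 936.1445 + 223.3333 = 1159.5 m

1159.5


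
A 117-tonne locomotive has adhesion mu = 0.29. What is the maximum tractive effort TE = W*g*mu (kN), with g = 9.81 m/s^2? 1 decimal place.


TE_max = W * g * mu
TE_max = 117 * 9.81 * 0.29
TE_max = 1147.77 * 0.29
TE_max = 332.9 kN

332.9


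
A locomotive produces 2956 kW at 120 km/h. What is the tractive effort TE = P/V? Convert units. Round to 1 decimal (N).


Convert: P = 2956 kW = 2956000 W
V = 120 / 3.6 = 33.3333 m/s
TE = 2956000 / 33.3333
TE = 88680.0 N

88680.0


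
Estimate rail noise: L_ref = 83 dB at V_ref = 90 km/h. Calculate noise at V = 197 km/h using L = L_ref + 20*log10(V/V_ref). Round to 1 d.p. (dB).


V/V_ref = 197 / 90 = 2.188889
log10(2.188889) = 0.340224
20 * 0.340224 = 6.8045
L = 83 + 6.8045 = 89.8 dB

89.8


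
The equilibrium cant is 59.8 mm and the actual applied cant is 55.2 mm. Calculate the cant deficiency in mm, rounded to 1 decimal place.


Cant deficiency = equilibrium cant - actual cant
CD = 59.8 - 55.2
CD = 4.6 mm

4.6


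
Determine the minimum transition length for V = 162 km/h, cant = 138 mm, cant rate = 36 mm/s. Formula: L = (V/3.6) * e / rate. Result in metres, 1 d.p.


Convert speed: V = 162 / 3.6 = 45.0 m/s
L = 45.0 * 138 / 36
L = 6210.0 / 36
L = 172.5 m

172.5


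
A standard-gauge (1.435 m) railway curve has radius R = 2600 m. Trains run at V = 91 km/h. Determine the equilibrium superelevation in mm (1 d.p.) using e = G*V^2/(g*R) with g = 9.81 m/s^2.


Convert speed: V = 91 / 3.6 = 25.2778 m/s
Apply formula: e = 1.435 * 25.2778^2 / (9.81 * 2600)
e = 1.435 * 638.966 / 25506.0
e = 0.035949 m = 35.9 mm

35.9


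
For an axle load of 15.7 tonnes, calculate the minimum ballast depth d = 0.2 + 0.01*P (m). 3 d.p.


d = 0.2 + 0.01 * 15.7
d = 0.2 + 0.157
d = 0.357 m

0.357


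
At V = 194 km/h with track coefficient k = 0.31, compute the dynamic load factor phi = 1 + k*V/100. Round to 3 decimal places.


phi = 1 + k * V / 100
phi = 1 + 0.31 * 194 / 100
phi = 1 + 0.6014
phi = 1.601

1.601


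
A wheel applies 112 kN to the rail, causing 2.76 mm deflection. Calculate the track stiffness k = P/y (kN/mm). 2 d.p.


Track stiffness k = P / y
k = 112 / 2.76
k = 40.58 kN/mm

40.58


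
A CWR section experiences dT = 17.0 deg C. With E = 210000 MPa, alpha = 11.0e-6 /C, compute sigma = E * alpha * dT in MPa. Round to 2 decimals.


sigma = E * alpha * dT
sigma = 210000 * 11.0e-6 * 17.0
sigma = 2.31 * 17.0
sigma = 39.27 MPa

39.27


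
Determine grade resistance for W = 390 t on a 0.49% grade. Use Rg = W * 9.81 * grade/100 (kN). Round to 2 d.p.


Rg = W * 9.81 * grade / 100
Rg = 390 * 9.81 * 0.49 / 100
Rg = 3825.9 * 0.0049
Rg = 18.75 kN

18.75


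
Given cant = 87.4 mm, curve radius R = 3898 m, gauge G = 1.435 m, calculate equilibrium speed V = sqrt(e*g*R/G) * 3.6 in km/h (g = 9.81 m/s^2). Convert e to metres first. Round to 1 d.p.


Convert cant: e = 87.4 mm = 0.0874 m
V_ms = sqrt(0.0874 * 9.81 * 3898 / 1.435)
V_ms = sqrt(2329.004747) = 48.2598 m/s
V = 48.2598 * 3.6 = 173.7 km/h

173.7


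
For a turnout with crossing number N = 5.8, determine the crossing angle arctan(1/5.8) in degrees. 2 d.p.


1/N = 1/5.8 = 0.172414
angle = arctan(0.172414) = 0.170735 rad
angle = 0.170735 * 180/pi = 9.78 degrees

9.78


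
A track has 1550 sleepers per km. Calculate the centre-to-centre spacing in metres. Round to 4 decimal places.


Spacing = 1000 m / number of sleepers
Spacing = 1000 / 1550
Spacing = 0.6452 m

0.6452


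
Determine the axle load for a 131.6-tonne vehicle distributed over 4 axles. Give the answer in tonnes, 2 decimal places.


Load per axle = total weight / number of axles
Load = 131.6 / 4
Load = 32.90 tonnes

32.90


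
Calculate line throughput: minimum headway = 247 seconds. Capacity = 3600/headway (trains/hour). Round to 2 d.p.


Capacity = 3600 / headway
Capacity = 3600 / 247
Capacity = 14.57 trains/hour

14.57


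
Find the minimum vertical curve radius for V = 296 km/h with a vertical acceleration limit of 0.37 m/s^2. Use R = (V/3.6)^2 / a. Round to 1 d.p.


Convert speed: V = 296 / 3.6 = 82.2222 m/s
V^2 = 6760.4938 m^2/s^2
R_v = 6760.4938 / 0.37
R_v = 18271.6 m

18271.6


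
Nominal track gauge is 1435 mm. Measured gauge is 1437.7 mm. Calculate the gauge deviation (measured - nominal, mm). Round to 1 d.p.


Deviation = measured - nominal
Deviation = 1437.7 - 1435
Deviation = 2.7 mm

2.7


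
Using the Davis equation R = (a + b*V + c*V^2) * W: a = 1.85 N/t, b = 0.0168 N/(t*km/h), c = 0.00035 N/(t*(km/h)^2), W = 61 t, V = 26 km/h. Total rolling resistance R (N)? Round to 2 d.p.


b*V = 0.0168 * 26 = 0.4368
c*V^2 = 0.00035 * 676 = 0.2366
R_per_t = 1.85 + 0.4368 + 0.2366 = 2.5234 N/t
R_total = 2.5234 * 61 = 153.93 N

153.93


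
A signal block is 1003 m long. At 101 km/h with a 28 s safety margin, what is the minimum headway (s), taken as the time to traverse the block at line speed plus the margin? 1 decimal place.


V = 101 / 3.6 = 28.0556 m/s
Block traversal time = 1003 / 28.0556 = 35.7505 s
Headway = 35.7505 + 28
Headway = 63.8 s

63.8


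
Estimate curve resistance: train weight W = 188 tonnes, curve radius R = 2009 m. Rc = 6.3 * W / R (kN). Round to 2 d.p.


Rc = 6.3 * W / R
Rc = 6.3 * 188 / 2009
Rc = 1184.4 / 2009
Rc = 0.59 kN

0.59


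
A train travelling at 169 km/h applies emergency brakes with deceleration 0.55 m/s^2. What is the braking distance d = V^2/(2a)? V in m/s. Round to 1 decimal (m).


Convert speed: V = 169 / 3.6 = 46.9444 m/s
V^2 = 2203.7809
d = 2203.7809 / (2 * 0.55)
d = 2203.7809 / 1.1
d = 2003.4 m

2003.4


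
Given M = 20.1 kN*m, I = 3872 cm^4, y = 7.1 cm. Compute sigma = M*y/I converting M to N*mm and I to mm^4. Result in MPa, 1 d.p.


Convert units:
M = 20.1 kN*m = 20100000 N*mm
y = 7.1 cm = 71 mm
I = 3872 cm^4 = 38720000 mm^4
sigma = 20100000 * 71 / 38720000
sigma = 36.9 MPa

36.9


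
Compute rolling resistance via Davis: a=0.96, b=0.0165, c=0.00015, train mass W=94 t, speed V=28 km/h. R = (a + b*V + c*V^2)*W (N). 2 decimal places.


b*V = 0.0165 * 28 = 0.462
c*V^2 = 0.00015 * 784 = 0.1176
R_per_t = 0.96 + 0.462 + 0.1176 = 1.5396 N/t
R_total = 1.5396 * 94 = 144.72 N

144.72


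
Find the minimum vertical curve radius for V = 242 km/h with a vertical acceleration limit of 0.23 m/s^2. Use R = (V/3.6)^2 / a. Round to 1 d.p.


Convert speed: V = 242 / 3.6 = 67.2222 m/s
V^2 = 4518.8272 m^2/s^2
R_v = 4518.8272 / 0.23
R_v = 19647.1 m

19647.1


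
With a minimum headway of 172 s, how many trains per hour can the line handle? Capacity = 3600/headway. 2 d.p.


Capacity = 3600 / headway
Capacity = 3600 / 172
Capacity = 20.93 trains/hour

20.93


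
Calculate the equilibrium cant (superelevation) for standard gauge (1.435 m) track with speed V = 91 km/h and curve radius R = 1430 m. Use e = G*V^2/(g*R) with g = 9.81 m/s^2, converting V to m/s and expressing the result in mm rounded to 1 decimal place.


Convert speed: V = 91 / 3.6 = 25.2778 m/s
Apply formula: e = 1.435 * 25.2778^2 / (9.81 * 1430)
e = 1.435 * 638.966 / 14028.3
e = 0.065362 m = 65.4 mm

65.4


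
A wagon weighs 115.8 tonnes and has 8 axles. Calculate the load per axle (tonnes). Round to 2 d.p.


Load per axle = total weight / number of axles
Load = 115.8 / 8
Load = 14.48 tonnes

14.48


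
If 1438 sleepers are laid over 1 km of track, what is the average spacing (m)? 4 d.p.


Spacing = 1000 m / number of sleepers
Spacing = 1000 / 1438
Spacing = 0.6954 m

0.6954


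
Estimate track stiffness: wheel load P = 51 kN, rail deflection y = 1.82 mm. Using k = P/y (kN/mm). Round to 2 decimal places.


Track stiffness k = P / y
k = 51 / 1.82
k = 28.02 kN/mm

28.02


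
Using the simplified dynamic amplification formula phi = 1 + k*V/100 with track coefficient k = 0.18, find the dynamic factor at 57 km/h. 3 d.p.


phi = 1 + k * V / 100
phi = 1 + 0.18 * 57 / 100
phi = 1 + 0.1026
phi = 1.103

1.103


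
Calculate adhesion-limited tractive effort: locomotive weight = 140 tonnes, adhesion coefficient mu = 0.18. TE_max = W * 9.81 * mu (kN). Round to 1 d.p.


TE_max = W * g * mu
TE_max = 140 * 9.81 * 0.18
TE_max = 1373.4 * 0.18
TE_max = 247.2 kN

247.2


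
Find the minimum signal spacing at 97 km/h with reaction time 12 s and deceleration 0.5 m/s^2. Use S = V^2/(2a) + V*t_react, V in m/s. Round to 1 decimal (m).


V = 97 / 3.6 = 26.9444 m/s
Braking distance = 26.9444^2 / (2*0.5) = 726.0031 m
Sighting distance = 26.9444 * 12 = 323.3333 m
S = 726.0031 + 323.3333 = 1049.3 m

1049.3


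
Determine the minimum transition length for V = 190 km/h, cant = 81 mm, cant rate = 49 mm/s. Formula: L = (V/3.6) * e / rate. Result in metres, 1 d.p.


Convert speed: V = 190 / 3.6 = 52.7778 m/s
L = 52.7778 * 81 / 49
L = 4275.0 / 49
L = 87.2 m

87.2


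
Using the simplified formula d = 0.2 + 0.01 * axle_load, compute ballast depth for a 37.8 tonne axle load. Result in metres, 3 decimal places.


d = 0.2 + 0.01 * 37.8
d = 0.2 + 0.378
d = 0.578 m

0.578


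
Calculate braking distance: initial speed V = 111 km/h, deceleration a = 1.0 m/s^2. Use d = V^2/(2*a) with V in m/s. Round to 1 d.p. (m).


Convert speed: V = 111 / 3.6 = 30.8333 m/s
V^2 = 950.6944
d = 950.6944 / (2 * 1.0)
d = 950.6944 / 2.0
d = 475.3 m

475.3


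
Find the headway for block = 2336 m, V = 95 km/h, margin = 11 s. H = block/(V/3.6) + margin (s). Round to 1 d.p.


V = 95 / 3.6 = 26.3889 m/s
Block traversal time = 2336 / 26.3889 = 88.5221 s
Headway = 88.5221 + 11
Headway = 99.5 s

99.5


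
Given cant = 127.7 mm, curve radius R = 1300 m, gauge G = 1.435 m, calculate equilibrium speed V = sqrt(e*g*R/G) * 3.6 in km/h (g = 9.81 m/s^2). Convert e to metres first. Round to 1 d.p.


Convert cant: e = 127.7 mm = 0.1277 m
V_ms = sqrt(0.1277 * 9.81 * 1300 / 1.435)
V_ms = sqrt(1134.883693) = 33.688 m/s
V = 33.688 * 3.6 = 121.3 km/h

121.3


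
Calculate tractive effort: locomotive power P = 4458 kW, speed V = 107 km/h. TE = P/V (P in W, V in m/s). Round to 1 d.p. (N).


Convert: P = 4458 kW = 4458000 W
V = 107 / 3.6 = 29.7222 m/s
TE = 4458000 / 29.7222
TE = 149988.8 N

149988.8


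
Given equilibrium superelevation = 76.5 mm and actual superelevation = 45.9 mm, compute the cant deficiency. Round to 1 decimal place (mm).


Cant deficiency = equilibrium cant - actual cant
CD = 76.5 - 45.9
CD = 30.6 mm

30.6


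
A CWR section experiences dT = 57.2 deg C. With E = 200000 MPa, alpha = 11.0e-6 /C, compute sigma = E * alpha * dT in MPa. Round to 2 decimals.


sigma = E * alpha * dT
sigma = 200000 * 11.0e-6 * 57.2
sigma = 2.2 * 57.2
sigma = 125.84 MPa

125.84


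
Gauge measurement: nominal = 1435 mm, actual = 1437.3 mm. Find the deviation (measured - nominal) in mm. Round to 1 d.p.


Deviation = measured - nominal
Deviation = 1437.3 - 1435
Deviation = 2.3 mm

2.3


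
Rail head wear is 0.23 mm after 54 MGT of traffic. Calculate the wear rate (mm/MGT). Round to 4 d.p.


Wear rate = total wear / cumulative tonnage
Rate = 0.23 / 54
Rate = 0.0043 mm/MGT

0.0043


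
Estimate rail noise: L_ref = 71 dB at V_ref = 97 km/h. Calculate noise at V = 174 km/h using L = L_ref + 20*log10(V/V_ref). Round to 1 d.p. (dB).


V/V_ref = 174 / 97 = 1.793814
log10(1.793814) = 0.253778
20 * 0.253778 = 5.0756
L = 71 + 5.0756 = 76.1 dB

76.1


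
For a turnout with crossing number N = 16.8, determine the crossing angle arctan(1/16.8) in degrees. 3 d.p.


1/N = 1/16.8 = 0.059524
angle = arctan(0.059524) = 0.059454 rad
angle = 0.059454 * 180/pi = 3.406 degrees

3.406


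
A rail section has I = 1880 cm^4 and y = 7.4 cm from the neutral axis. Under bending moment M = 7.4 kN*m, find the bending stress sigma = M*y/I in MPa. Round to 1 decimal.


Convert units:
M = 7.4 kN*m = 7400000 N*mm
y = 7.4 cm = 74 mm
I = 1880 cm^4 = 18800000 mm^4
sigma = 7400000 * 74 / 18800000
sigma = 29.1 MPa

29.1


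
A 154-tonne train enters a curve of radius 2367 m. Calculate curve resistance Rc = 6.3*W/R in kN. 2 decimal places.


Rc = 6.3 * W / R
Rc = 6.3 * 154 / 2367
Rc = 970.2 / 2367
Rc = 0.41 kN

0.41


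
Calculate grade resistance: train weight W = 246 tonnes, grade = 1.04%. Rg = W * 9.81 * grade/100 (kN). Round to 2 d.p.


Rg = W * 9.81 * grade / 100
Rg = 246 * 9.81 * 1.04 / 100
Rg = 2413.26 * 0.0104
Rg = 25.10 kN

25.10


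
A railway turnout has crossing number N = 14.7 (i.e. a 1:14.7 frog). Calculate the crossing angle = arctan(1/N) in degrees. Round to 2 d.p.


1/N = 1/14.7 = 0.068027
angle = arctan(0.068027) = 0.067923 rad
angle = 0.067923 * 180/pi = 3.89 degrees

3.89


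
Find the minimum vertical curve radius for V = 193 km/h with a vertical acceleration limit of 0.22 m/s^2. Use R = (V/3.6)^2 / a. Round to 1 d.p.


Convert speed: V = 193 / 3.6 = 53.6111 m/s
V^2 = 2874.1512 m^2/s^2
R_v = 2874.1512 / 0.22
R_v = 13064.3 m

13064.3


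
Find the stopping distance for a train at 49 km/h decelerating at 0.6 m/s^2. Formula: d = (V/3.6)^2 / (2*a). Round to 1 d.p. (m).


Convert speed: V = 49 / 3.6 = 13.6111 m/s
V^2 = 185.2623
d = 185.2623 / (2 * 0.6)
d = 185.2623 / 1.2
d = 154.4 m

154.4


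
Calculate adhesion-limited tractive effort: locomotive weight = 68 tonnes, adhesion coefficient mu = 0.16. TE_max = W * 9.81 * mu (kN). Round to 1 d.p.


TE_max = W * g * mu
TE_max = 68 * 9.81 * 0.16
TE_max = 667.08 * 0.16
TE_max = 106.7 kN

106.7


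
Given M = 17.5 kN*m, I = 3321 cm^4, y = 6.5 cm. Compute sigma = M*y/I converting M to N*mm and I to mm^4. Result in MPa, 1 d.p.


Convert units:
M = 17.5 kN*m = 17500000 N*mm
y = 6.5 cm = 65 mm
I = 3321 cm^4 = 33210000 mm^4
sigma = 17500000 * 65 / 33210000
sigma = 34.3 MPa

34.3


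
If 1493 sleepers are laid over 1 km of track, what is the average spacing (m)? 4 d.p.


Spacing = 1000 m / number of sleepers
Spacing = 1000 / 1493
Spacing = 0.6698 m

0.6698


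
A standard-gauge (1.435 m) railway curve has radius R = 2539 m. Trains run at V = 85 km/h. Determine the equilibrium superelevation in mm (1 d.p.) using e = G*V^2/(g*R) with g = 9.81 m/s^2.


Convert speed: V = 85 / 3.6 = 23.6111 m/s
Apply formula: e = 1.435 * 23.6111^2 / (9.81 * 2539)
e = 1.435 * 557.4846 / 24907.59
e = 0.032118 m = 32.1 mm

32.1


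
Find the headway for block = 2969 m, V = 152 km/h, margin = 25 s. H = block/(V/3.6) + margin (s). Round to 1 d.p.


V = 152 / 3.6 = 42.2222 m/s
Block traversal time = 2969 / 42.2222 = 70.3184 s
Headway = 70.3184 + 25
Headway = 95.3 s

95.3


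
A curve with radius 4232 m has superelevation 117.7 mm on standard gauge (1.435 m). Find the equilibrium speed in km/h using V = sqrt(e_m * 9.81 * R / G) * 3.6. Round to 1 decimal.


Convert cant: e = 117.7 mm = 0.1177 m
V_ms = sqrt(0.1177 * 9.81 * 4232 / 1.435)
V_ms = sqrt(3405.173369) = 58.3539 m/s
V = 58.3539 * 3.6 = 210.1 km/h

210.1


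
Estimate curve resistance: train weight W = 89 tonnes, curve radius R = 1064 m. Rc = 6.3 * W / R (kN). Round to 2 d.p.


Rc = 6.3 * W / R
Rc = 6.3 * 89 / 1064
Rc = 560.7 / 1064
Rc = 0.53 kN

0.53


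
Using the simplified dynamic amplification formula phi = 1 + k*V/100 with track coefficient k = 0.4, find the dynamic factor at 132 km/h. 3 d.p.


phi = 1 + k * V / 100
phi = 1 + 0.4 * 132 / 100
phi = 1 + 0.528
phi = 1.528

1.528


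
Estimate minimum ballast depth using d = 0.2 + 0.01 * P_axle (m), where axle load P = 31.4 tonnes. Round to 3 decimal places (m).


d = 0.2 + 0.01 * 31.4
d = 0.2 + 0.314
d = 0.514 m

0.514


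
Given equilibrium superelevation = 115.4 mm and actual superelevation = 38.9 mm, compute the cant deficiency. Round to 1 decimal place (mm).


Cant deficiency = equilibrium cant - actual cant
CD = 115.4 - 38.9
CD = 76.5 mm

76.5


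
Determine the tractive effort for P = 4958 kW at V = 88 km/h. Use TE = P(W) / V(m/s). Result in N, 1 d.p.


Convert: P = 4958 kW = 4958000 W
V = 88 / 3.6 = 24.4444 m/s
TE = 4958000 / 24.4444
TE = 202827.3 N

202827.3


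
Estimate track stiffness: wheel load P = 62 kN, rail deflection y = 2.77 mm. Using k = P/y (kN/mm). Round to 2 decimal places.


Track stiffness k = P / y
k = 62 / 2.77
k = 22.38 kN/mm

22.38


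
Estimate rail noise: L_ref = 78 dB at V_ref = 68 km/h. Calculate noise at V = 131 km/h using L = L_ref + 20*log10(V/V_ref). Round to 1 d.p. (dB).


V/V_ref = 131 / 68 = 1.926471
log10(1.926471) = 0.284762
20 * 0.284762 = 5.6952
L = 78 + 5.6952 = 83.7 dB

83.7


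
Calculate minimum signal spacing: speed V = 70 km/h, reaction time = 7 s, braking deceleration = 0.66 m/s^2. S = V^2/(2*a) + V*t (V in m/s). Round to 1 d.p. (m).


V = 70 / 3.6 = 19.4444 m/s
Braking distance = 19.4444^2 / (2*0.66) = 286.4291 m
Sighting distance = 19.4444 * 7 = 136.1111 m
S = 286.4291 + 136.1111 = 422.5 m

422.5


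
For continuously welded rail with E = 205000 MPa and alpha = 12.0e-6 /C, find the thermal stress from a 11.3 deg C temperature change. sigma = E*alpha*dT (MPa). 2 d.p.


sigma = E * alpha * dT
sigma = 205000 * 12.0e-6 * 11.3
sigma = 2.46 * 11.3
sigma = 27.80 MPa

27.80


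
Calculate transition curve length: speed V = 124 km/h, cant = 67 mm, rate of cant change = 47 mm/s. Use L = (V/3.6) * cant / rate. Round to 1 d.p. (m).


Convert speed: V = 124 / 3.6 = 34.4444 m/s
L = 34.4444 * 67 / 47
L = 2307.7778 / 47
L = 49.1 m

49.1


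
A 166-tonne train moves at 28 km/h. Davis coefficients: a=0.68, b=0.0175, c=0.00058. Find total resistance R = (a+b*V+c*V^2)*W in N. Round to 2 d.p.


b*V = 0.0175 * 28 = 0.49
c*V^2 = 0.00058 * 784 = 0.45472
R_per_t = 0.68 + 0.49 + 0.45472 = 1.62472 N/t
R_total = 1.62472 * 166 = 269.70 N

269.70


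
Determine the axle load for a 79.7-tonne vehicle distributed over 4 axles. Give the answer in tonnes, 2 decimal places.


Load per axle = total weight / number of axles
Load = 79.7 / 4
Load = 19.93 tonnes

19.93


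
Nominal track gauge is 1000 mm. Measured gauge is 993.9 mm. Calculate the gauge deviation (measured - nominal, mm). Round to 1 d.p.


Deviation = measured - nominal
Deviation = 993.9 - 1000
Deviation = -6.1 mm

-6.1


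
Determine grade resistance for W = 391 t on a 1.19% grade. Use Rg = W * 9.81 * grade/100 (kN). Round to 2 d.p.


Rg = W * 9.81 * grade / 100
Rg = 391 * 9.81 * 1.19 / 100
Rg = 3835.71 * 0.0119
Rg = 45.64 kN

45.64


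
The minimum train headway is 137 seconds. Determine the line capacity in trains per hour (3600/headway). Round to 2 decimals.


Capacity = 3600 / headway
Capacity = 3600 / 137
Capacity = 26.28 trains/hour

26.28


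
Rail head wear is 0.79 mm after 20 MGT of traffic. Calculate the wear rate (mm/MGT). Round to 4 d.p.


Wear rate = total wear / cumulative tonnage
Rate = 0.79 / 20
Rate = 0.0395 mm/MGT

0.0395


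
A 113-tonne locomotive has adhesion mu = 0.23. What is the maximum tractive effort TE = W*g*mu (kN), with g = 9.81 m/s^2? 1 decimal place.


TE_max = W * g * mu
TE_max = 113 * 9.81 * 0.23
TE_max = 1108.53 * 0.23
TE_max = 255.0 kN

255.0


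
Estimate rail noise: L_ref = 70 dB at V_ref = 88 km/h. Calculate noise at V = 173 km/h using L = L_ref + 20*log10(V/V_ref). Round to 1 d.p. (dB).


V/V_ref = 173 / 88 = 1.965909
log10(1.965909) = 0.293563
20 * 0.293563 = 5.8713
L = 70 + 5.8713 = 75.9 dB

75.9


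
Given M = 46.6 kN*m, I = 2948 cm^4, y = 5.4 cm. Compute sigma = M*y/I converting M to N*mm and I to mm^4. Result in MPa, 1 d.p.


Convert units:
M = 46.6 kN*m = 46600000 N*mm
y = 5.4 cm = 54 mm
I = 2948 cm^4 = 29480000 mm^4
sigma = 46600000 * 54 / 29480000
sigma = 85.4 MPa

85.4


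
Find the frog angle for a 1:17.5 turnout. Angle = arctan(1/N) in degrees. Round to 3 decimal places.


1/N = 1/17.5 = 0.057143
angle = arctan(0.057143) = 0.057081 rad
angle = 0.057081 * 180/pi = 3.270 degrees

3.270


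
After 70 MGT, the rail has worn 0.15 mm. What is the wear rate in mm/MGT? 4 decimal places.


Wear rate = total wear / cumulative tonnage
Rate = 0.15 / 70
Rate = 0.0021 mm/MGT

0.0021


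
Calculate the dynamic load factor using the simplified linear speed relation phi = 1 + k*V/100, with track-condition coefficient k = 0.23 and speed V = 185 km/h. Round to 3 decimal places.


phi = 1 + k * V / 100
phi = 1 + 0.23 * 185 / 100
phi = 1 + 0.4255
phi = 1.426

1.426


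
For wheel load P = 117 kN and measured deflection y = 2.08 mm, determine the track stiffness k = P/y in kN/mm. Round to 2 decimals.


Track stiffness k = P / y
k = 117 / 2.08
k = 56.25 kN/mm

56.25
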